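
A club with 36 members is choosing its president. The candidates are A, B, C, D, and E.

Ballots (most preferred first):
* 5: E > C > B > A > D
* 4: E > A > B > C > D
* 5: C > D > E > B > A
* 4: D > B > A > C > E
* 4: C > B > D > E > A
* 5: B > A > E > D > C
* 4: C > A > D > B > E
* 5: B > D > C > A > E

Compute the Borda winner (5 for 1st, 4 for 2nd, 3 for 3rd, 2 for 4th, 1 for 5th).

A: 5×2 + 4×4 + 5×1 + 4×3 + 4×1 + 5×4 + 4×4 + 5×2 = 93
B: 5×3 + 4×3 + 5×2 + 4×4 + 4×4 + 5×5 + 4×2 + 5×5 = 127
C: 5×4 + 4×2 + 5×5 + 4×2 + 4×5 + 5×1 + 4×5 + 5×3 = 121
D: 5×1 + 4×1 + 5×4 + 4×5 + 4×3 + 5×2 + 4×3 + 5×4 = 103
E: 5×5 + 4×5 + 5×3 + 4×1 + 4×2 + 5×3 + 4×1 + 5×1 = 96

B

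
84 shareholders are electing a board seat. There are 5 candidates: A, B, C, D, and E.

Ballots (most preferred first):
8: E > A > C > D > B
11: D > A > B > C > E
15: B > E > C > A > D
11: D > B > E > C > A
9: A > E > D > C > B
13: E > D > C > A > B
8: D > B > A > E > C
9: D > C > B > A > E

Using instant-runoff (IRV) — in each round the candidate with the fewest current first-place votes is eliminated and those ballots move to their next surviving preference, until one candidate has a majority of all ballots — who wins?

Round 1: A 9, B 15, C 0, D 39, E 21. C eliminated.
Round 2: A 9, B 15, D 39, E 21. A eliminated.
Round 3: B 15, D 39, E 30. B eliminated.
Round 4: D 39, E 45. E has a majority (≥43).

E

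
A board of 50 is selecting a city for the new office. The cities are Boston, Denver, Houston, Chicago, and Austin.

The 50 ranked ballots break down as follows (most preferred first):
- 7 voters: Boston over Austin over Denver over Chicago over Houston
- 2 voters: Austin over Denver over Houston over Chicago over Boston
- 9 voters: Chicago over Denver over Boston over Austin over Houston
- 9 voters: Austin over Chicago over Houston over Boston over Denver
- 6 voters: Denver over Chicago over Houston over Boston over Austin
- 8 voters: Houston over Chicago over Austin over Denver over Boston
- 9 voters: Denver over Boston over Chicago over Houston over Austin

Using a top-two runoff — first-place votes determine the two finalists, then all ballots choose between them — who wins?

Austin

Round 1 first-place votes: Boston 7, Denver 15, Houston 8, Chicago 9, Austin 11. Denver and Austin advance.
Runoff: Denver is ranked above Austin on 24 ballots, Austin above Denver on 26.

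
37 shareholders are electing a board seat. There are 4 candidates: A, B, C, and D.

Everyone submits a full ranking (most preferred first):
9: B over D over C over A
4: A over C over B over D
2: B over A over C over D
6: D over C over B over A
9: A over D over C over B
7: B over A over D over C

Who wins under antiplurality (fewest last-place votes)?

D

Last-place votes: A 15, B 9, C 7, D 6.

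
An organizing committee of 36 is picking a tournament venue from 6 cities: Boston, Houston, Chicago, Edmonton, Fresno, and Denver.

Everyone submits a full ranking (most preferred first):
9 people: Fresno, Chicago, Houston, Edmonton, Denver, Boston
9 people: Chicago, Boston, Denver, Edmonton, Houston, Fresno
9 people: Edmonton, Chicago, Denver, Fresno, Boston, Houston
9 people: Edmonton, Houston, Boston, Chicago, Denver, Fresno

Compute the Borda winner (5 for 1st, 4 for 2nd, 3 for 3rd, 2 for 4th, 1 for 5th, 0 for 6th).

Chicago

Boston: 9×0 + 9×4 + 9×1 + 9×3 = 72
Houston: 9×3 + 9×1 + 9×0 + 9×4 = 72
Chicago: 9×4 + 9×5 + 9×4 + 9×2 = 135
Edmonton: 9×2 + 9×2 + 9×5 + 9×5 = 126
Fresno: 9×5 + 9×0 + 9×2 + 9×0 = 63
Denver: 9×1 + 9×3 + 9×3 + 9×1 = 72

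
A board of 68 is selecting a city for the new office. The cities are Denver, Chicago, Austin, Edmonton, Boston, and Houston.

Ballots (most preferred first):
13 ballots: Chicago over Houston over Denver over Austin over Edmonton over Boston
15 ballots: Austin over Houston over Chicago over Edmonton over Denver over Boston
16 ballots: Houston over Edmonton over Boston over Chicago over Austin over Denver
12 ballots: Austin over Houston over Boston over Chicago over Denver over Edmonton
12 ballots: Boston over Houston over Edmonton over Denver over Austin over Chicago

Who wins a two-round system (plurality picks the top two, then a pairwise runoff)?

Houston

Round 1 first-place votes: Denver 0, Chicago 13, Austin 27, Edmonton 0, Boston 12, Houston 16. Austin and Houston advance.
Runoff: Austin is ranked above Houston on 27 ballots, Houston above Austin on 41.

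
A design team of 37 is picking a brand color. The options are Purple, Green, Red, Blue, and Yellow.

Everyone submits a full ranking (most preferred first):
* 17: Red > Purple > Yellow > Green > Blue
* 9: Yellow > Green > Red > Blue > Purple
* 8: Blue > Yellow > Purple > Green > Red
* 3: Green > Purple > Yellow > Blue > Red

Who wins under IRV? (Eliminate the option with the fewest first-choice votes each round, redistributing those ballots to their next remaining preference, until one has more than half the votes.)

Yellow

Round 1: Purple 0, Green 3, Red 17, Blue 8, Yellow 9. Purple eliminated.
Round 2: Green 3, Red 17, Blue 8, Yellow 9. Green eliminated.
Round 3: Red 17, Blue 8, Yellow 12. Blue eliminated.
Round 4: Red 17, Yellow 20. Yellow has a majority (≥19).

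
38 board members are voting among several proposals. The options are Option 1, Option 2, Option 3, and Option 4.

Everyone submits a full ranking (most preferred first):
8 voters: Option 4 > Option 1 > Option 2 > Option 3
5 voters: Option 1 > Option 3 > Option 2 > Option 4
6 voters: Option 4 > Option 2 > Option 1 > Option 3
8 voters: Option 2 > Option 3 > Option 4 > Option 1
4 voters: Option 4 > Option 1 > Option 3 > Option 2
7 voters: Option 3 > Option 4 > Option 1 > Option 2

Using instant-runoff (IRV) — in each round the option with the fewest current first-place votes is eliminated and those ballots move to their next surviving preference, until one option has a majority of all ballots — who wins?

Option 3

Round 1: Option 1 5, Option 2 8, Option 3 7, Option 4 18. Option 1 eliminated.
Round 2: Option 2 8, Option 3 12, Option 4 18. Option 2 eliminated.
Round 3: Option 3 20, Option 4 18. Option 3 has a majority (≥20).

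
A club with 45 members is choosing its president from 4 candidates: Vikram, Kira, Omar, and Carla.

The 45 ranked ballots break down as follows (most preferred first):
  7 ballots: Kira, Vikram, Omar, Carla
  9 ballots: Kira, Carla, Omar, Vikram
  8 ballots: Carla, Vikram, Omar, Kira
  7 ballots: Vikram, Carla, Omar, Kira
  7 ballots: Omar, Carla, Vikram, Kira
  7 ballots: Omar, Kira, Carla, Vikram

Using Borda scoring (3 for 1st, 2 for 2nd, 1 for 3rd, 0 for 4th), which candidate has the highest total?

Carla

Vikram: 7×2 + 9×0 + 8×2 + 7×3 + 7×1 + 7×0 = 58
Kira: 7×3 + 9×3 + 8×0 + 7×0 + 7×0 + 7×2 = 62
Omar: 7×1 + 9×1 + 8×1 + 7×1 + 7×3 + 7×3 = 73
Carla: 7×0 + 9×2 + 8×3 + 7×2 + 7×2 + 7×1 = 77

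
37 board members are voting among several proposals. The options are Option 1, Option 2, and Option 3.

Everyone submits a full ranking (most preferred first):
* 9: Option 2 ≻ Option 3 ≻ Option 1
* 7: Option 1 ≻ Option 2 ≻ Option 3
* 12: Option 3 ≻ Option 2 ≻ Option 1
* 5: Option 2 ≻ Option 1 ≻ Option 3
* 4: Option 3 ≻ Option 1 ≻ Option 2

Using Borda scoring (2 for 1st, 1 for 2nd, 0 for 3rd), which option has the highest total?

Option 2

Option 1: 9×0 + 7×2 + 12×0 + 5×1 + 4×1 = 23
Option 2: 9×2 + 7×1 + 12×1 + 5×2 + 4×0 = 47
Option 3: 9×1 + 7×0 + 12×2 + 5×0 + 4×2 = 41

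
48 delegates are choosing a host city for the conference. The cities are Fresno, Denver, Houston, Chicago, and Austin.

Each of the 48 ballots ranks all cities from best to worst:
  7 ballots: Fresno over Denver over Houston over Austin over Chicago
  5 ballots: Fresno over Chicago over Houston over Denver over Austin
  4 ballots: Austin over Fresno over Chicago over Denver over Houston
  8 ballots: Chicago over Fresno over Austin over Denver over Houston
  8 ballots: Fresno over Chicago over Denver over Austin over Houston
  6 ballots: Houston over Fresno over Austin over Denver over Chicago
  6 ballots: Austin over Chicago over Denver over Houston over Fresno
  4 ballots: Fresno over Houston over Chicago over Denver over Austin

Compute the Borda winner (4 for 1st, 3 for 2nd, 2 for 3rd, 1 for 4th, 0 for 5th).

Fresno

Fresno: 7×4 + 5×4 + 4×3 + 8×3 + 8×4 + 6×3 + 6×0 + 4×4 = 150
Denver: 7×3 + 5×1 + 4×1 + 8×1 + 8×2 + 6×1 + 6×2 + 4×1 = 76
Houston: 7×2 + 5×2 + 4×0 + 8×0 + 8×0 + 6×4 + 6×1 + 4×3 = 66
Chicago: 7×0 + 5×3 + 4×2 + 8×4 + 8×3 + 6×0 + 6×3 + 4×2 = 105
Austin: 7×1 + 5×0 + 4×4 + 8×2 + 8×1 + 6×2 + 6×4 + 4×0 = 83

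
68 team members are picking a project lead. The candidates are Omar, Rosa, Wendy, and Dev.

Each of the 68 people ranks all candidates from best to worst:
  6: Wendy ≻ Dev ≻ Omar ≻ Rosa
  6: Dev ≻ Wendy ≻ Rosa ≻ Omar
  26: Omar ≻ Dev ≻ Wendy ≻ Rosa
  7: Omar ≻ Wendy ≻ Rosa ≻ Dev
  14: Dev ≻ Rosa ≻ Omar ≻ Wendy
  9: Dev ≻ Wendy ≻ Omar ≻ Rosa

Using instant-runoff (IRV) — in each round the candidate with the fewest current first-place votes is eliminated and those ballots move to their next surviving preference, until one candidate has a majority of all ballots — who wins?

Dev

Round 1: Omar 33, Rosa 0, Wendy 6, Dev 29. Rosa eliminated.
Round 2: Omar 33, Wendy 6, Dev 29. Wendy eliminated.
Round 3: Omar 33, Dev 35. Dev has a majority (≥35).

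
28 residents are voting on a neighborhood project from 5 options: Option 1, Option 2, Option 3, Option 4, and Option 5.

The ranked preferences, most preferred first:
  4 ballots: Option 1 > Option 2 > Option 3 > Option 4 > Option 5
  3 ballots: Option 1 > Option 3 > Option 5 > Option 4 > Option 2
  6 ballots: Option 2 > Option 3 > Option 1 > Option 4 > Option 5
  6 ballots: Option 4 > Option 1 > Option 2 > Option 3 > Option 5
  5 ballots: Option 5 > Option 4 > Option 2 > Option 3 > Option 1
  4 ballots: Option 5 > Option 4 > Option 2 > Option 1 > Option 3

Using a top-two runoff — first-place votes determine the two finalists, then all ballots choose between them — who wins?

Round 1 first-place votes: Option 1 7, Option 2 6, Option 3 0, Option 4 6, Option 5 9. Option 5 and Option 1 advance.
Runoff: Option 5 is ranked above Option 1 on 9 ballots, Option 1 above Option 5 on 19.

Option 1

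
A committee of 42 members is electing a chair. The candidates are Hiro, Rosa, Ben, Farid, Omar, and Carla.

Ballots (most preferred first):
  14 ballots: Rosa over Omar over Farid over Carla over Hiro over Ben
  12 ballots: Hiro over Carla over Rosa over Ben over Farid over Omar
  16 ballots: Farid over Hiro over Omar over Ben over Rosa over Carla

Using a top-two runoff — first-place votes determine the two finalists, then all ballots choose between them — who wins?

Round 1 first-place votes: Hiro 12, Rosa 14, Ben 0, Farid 16, Omar 0, Carla 0. Farid and Rosa advance.
Runoff: Farid is ranked above Rosa on 16 ballots, Rosa above Farid on 26.

Rosa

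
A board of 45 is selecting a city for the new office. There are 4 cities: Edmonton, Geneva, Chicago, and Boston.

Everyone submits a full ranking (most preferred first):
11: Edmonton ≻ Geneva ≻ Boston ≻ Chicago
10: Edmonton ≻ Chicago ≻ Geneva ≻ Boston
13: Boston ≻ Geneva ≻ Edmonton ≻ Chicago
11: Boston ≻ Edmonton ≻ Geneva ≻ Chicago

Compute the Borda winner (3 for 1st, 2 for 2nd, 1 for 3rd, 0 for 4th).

Edmonton

Edmonton: 11×3 + 10×3 + 13×1 + 11×2 = 98
Geneva: 11×2 + 10×1 + 13×2 + 11×1 = 69
Chicago: 11×0 + 10×2 + 13×0 + 11×0 = 20
Boston: 11×1 + 10×0 + 13×3 + 11×3 = 83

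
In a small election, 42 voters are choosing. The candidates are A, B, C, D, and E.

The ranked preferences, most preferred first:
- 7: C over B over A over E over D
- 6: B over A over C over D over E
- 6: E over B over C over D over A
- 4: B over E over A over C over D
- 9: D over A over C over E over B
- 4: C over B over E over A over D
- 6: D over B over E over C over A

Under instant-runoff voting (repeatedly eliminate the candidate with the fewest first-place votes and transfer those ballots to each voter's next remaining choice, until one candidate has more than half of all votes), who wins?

B

Round 1: A 0, B 10, C 11, D 15, E 6. A eliminated.
Round 2: B 10, C 11, D 15, E 6. E eliminated.
Round 3: B 16, C 11, D 15. C eliminated.
Round 4: B 27, D 15. B has a majority (≥22).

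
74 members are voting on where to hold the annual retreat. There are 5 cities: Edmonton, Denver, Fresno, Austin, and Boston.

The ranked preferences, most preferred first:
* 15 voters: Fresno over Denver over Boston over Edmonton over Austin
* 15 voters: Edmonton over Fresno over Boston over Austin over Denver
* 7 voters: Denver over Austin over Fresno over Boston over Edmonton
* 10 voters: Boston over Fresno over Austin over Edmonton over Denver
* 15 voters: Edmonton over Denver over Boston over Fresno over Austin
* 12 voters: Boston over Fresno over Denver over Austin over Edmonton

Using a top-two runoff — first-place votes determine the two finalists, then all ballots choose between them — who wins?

Round 1 first-place votes: Edmonton 30, Denver 7, Fresno 15, Austin 0, Boston 22. Edmonton and Boston advance.
Runoff: Edmonton is ranked above Boston on 30 ballots, Boston above Edmonton on 44.

Boston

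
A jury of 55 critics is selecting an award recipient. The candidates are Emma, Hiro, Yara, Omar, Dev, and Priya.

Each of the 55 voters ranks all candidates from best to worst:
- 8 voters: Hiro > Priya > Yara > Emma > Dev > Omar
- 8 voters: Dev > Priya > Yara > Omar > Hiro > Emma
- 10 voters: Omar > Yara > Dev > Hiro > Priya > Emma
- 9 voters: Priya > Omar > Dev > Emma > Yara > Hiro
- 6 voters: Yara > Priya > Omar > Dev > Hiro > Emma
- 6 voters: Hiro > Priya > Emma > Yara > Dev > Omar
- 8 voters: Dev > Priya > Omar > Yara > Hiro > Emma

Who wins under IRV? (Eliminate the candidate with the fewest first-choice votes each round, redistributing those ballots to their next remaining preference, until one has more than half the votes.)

Round 1: Emma 0, Hiro 14, Yara 6, Omar 10, Dev 16, Priya 9. Emma eliminated.
Round 2: Hiro 14, Yara 6, Omar 10, Dev 16, Priya 9. Yara eliminated.
Round 3: Hiro 14, Omar 10, Dev 16, Priya 15. Omar eliminated.
Round 4: Hiro 14, Dev 26, Priya 15. Hiro eliminated.
Round 5: Dev 26, Priya 29. Priya has a majority (≥28).

Priya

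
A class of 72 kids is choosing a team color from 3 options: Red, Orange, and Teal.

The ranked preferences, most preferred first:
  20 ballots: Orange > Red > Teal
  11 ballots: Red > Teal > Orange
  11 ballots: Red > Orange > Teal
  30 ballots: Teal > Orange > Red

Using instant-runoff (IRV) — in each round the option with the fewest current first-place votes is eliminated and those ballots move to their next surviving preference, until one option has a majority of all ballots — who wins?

Red

Round 1: Red 22, Orange 20, Teal 30. Orange eliminated.
Round 2: Red 42, Teal 30. Red has a majority (≥37).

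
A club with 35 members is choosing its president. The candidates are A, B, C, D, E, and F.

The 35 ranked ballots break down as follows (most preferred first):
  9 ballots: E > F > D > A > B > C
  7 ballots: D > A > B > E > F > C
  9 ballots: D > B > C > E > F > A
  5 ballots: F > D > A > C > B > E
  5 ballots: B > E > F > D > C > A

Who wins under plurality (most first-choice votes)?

First-place votes: A 0, B 5, C 0, D 16, E 9, F 5.

D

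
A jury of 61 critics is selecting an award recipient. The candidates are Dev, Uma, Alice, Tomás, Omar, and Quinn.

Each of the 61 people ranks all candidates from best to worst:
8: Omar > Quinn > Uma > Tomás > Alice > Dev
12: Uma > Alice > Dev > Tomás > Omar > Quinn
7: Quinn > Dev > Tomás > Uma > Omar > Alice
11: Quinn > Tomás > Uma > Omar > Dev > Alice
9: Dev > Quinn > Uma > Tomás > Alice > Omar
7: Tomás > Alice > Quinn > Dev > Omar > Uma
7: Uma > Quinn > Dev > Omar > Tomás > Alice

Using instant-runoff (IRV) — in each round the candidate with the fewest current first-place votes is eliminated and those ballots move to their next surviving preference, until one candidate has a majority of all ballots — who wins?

Round 1: Dev 9, Uma 19, Alice 0, Tomás 7, Omar 8, Quinn 18. Alice eliminated.
Round 2: Dev 9, Uma 19, Tomás 7, Omar 8, Quinn 18. Tomás eliminated.
Round 3: Dev 9, Uma 19, Omar 8, Quinn 25. Omar eliminated.
Round 4: Dev 9, Uma 19, Quinn 33. Quinn has a majority (≥31).

Quinn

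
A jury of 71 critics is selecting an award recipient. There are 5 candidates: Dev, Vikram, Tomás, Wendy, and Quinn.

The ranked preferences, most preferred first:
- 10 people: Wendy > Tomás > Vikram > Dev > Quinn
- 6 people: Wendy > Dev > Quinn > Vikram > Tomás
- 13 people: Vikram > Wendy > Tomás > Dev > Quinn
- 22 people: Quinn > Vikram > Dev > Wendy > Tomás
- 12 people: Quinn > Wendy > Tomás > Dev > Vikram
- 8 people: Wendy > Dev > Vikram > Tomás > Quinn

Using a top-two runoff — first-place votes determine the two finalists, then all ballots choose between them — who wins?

Wendy

Round 1 first-place votes: Dev 0, Vikram 13, Tomás 0, Wendy 24, Quinn 34. Quinn and Wendy advance.
Runoff: Quinn is ranked above Wendy on 34 ballots, Wendy above Quinn on 37.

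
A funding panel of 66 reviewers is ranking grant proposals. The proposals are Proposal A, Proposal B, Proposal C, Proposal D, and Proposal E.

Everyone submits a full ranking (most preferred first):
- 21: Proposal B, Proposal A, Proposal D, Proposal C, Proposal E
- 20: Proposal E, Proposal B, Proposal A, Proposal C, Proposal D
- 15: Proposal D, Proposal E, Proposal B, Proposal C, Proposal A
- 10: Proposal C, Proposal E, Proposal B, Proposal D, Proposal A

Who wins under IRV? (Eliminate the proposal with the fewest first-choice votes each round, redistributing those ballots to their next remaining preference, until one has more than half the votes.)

Proposal E

Round 1: Proposal A 0, Proposal B 21, Proposal C 10, Proposal D 15, Proposal E 20. Proposal A eliminated.
Round 2: Proposal B 21, Proposal C 10, Proposal D 15, Proposal E 20. Proposal C eliminated.
Round 3: Proposal B 21, Proposal D 15, Proposal E 30. Proposal D eliminated.
Round 4: Proposal B 21, Proposal E 45. Proposal E has a majority (≥34).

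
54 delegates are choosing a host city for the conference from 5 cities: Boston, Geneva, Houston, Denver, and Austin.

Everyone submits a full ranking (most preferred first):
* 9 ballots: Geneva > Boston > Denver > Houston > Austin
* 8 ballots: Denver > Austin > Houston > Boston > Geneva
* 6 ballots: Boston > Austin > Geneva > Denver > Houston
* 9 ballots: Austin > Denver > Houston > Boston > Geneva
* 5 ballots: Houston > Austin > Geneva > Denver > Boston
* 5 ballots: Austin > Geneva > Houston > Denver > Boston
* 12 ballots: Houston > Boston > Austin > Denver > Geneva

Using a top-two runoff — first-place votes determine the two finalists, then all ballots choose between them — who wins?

Austin

Round 1 first-place votes: Boston 6, Geneva 9, Houston 17, Denver 8, Austin 14. Houston and Austin advance.
Runoff: Houston is ranked above Austin on 26 ballots, Austin above Houston on 28.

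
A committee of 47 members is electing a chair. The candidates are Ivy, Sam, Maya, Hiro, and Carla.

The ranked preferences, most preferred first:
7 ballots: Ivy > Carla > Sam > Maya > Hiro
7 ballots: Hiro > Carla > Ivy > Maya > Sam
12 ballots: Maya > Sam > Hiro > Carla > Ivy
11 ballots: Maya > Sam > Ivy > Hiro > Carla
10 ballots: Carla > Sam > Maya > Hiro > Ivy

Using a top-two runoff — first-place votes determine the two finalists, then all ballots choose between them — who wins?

Carla

Round 1 first-place votes: Ivy 7, Sam 0, Maya 23, Hiro 7, Carla 10. Maya and Carla advance.
Runoff: Maya is ranked above Carla on 23 ballots, Carla above Maya on 24.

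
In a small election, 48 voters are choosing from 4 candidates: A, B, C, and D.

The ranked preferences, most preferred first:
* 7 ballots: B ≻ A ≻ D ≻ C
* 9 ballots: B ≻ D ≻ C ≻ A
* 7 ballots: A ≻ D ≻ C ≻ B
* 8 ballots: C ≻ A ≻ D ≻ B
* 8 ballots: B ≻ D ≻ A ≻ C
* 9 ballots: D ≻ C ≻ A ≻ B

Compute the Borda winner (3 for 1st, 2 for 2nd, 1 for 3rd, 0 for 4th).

A: 7×2 + 9×0 + 7×3 + 8×2 + 8×1 + 9×1 = 68
B: 7×3 + 9×3 + 7×0 + 8×0 + 8×3 + 9×0 = 72
C: 7×0 + 9×1 + 7×1 + 8×3 + 8×0 + 9×2 = 58
D: 7×1 + 9×2 + 7×2 + 8×1 + 8×2 + 9×3 = 90

D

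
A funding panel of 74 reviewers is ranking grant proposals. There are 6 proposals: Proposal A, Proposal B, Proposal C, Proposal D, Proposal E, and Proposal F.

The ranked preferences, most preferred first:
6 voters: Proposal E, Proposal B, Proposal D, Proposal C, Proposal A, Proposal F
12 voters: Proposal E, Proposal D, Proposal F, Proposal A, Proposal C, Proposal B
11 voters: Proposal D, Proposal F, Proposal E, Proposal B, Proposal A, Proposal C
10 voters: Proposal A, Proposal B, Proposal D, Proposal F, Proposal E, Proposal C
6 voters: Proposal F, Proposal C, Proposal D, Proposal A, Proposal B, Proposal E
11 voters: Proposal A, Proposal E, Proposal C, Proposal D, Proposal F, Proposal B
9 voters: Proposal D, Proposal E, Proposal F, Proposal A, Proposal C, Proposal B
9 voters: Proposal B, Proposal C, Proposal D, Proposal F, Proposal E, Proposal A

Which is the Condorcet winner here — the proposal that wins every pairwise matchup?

Proposal D vs Proposal A: 53–21
Proposal D vs Proposal B: 49–25
Proposal D vs Proposal C: 48–26
Proposal D vs Proposal E: 45–29
Proposal D vs Proposal F: 68–6
Proposal D beats every other proposal.

Proposal D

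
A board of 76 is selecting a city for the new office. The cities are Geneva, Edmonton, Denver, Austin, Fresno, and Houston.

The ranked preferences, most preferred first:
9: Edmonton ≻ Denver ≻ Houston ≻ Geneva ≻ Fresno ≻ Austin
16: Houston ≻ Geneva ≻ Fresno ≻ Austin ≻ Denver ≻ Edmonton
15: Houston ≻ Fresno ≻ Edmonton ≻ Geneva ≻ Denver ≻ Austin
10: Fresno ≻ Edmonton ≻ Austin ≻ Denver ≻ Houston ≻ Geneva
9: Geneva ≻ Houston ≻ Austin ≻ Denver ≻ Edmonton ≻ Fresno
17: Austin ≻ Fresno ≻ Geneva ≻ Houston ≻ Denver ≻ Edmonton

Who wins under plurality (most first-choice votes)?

Houston

First-place votes: Geneva 9, Edmonton 9, Denver 0, Austin 17, Fresno 10, Houston 31.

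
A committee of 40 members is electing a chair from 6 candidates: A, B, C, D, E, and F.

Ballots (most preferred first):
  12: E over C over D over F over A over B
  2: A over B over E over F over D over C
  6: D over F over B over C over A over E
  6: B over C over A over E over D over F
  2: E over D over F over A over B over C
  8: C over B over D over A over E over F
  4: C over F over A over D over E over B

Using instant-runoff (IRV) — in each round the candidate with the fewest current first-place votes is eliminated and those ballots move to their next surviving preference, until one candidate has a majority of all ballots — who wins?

Round 1: A 2, B 6, C 12, D 6, E 14, F 0. F eliminated.
Round 2: A 2, B 6, C 12, D 6, E 14. A eliminated.
Round 3: B 8, C 12, D 6, E 14. D eliminated.
Round 4: B 14, C 12, E 14. C eliminated.
Round 5: B 22, E 18. B has a majority (≥21).

B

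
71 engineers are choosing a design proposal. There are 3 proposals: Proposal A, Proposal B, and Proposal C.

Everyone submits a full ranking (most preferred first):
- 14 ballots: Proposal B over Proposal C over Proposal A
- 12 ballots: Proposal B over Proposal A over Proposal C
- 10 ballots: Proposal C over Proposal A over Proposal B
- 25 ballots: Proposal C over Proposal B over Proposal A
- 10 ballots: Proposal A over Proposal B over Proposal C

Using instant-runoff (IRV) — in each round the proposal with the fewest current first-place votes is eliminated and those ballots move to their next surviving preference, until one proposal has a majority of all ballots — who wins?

Round 1: Proposal A 10, Proposal B 26, Proposal C 35. Proposal A eliminated.
Round 2: Proposal B 36, Proposal C 35. Proposal B has a majority (≥36).

Proposal B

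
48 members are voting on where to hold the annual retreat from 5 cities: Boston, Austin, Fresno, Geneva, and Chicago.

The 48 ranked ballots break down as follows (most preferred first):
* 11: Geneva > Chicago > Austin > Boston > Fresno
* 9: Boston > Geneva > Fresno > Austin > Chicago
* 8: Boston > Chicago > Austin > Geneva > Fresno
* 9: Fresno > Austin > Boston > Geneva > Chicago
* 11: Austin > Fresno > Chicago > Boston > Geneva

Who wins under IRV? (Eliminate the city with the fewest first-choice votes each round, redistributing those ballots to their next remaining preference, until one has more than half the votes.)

Austin

Round 1: Boston 17, Austin 11, Fresno 9, Geneva 11, Chicago 0. Chicago eliminated.
Round 2: Boston 17, Austin 11, Fresno 9, Geneva 11. Fresno eliminated.
Round 3: Boston 17, Austin 20, Geneva 11. Geneva eliminated.
Round 4: Boston 17, Austin 31. Austin has a majority (≥25).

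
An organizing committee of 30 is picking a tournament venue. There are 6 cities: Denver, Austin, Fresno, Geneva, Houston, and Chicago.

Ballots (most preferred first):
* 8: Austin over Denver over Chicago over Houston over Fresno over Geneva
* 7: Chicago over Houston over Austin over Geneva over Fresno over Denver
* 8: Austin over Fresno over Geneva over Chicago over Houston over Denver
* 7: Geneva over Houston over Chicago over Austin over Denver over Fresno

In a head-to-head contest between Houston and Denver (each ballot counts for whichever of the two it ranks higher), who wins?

Houston

Houston is ranked above Denver on 22 ballots; Denver above Houston on 8.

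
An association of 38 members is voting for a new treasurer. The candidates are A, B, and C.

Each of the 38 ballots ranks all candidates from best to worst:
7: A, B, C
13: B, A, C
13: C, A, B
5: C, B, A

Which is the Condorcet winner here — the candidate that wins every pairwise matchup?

A vs B: 20–18
A vs C: 20–18
A beats every other candidate.

A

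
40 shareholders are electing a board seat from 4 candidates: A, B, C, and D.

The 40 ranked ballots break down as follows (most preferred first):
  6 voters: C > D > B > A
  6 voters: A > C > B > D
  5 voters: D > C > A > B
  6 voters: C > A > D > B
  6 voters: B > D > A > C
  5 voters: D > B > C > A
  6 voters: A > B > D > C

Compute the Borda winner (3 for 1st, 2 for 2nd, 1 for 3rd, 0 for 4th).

A: 6×0 + 6×3 + 5×1 + 6×2 + 6×1 + 5×0 + 6×3 = 59
B: 6×1 + 6×1 + 5×0 + 6×0 + 6×3 + 5×2 + 6×2 = 52
C: 6×3 + 6×2 + 5×2 + 6×3 + 6×0 + 5×1 + 6×0 = 63
D: 6×2 + 6×0 + 5×3 + 6×1 + 6×2 + 5×3 + 6×1 = 66

D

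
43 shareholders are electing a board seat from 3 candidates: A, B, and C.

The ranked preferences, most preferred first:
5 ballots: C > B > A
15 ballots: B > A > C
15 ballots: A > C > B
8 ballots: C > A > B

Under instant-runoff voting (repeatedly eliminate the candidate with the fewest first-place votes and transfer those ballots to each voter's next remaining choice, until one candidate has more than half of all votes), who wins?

Round 1: A 15, B 15, C 13. C eliminated.
Round 2: A 23, B 20. A has a majority (≥22).

A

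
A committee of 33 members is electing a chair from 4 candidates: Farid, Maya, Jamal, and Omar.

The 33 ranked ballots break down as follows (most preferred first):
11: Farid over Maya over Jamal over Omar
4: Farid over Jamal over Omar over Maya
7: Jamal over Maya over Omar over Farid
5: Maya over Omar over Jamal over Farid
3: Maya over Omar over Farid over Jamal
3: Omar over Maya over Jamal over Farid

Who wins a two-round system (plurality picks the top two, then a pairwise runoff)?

Round 1 first-place votes: Farid 15, Maya 8, Jamal 7, Omar 3. Farid and Maya advance.
Runoff: Farid is ranked above Maya on 15 ballots, Maya above Farid on 18.

Maya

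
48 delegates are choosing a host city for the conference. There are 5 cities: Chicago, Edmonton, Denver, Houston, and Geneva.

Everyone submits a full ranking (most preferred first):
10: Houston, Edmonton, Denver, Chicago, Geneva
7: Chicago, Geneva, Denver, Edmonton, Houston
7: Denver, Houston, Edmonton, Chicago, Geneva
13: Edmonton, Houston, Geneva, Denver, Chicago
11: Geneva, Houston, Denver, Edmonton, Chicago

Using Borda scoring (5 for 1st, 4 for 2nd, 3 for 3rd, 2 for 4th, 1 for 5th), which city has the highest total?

Houston

Chicago: 10×2 + 7×5 + 7×2 + 13×1 + 11×1 = 93
Edmonton: 10×4 + 7×2 + 7×3 + 13×5 + 11×2 = 162
Denver: 10×3 + 7×3 + 7×5 + 13×2 + 11×3 = 145
Houston: 10×5 + 7×1 + 7×4 + 13×4 + 11×4 = 181
Geneva: 10×1 + 7×4 + 7×1 + 13×3 + 11×5 = 139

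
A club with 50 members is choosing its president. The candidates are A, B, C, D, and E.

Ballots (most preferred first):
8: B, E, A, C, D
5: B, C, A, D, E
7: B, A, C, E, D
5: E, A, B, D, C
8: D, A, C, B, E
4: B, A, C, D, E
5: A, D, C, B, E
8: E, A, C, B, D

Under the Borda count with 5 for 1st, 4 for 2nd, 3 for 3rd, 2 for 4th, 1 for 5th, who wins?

A: 8×3 + 5×3 + 7×4 + 5×4 + 8×4 + 4×4 + 5×5 + 8×4 = 192
B: 8×5 + 5×5 + 7×5 + 5×3 + 8×2 + 4×5 + 5×2 + 8×2 = 177
C: 8×2 + 5×4 + 7×3 + 5×1 + 8×3 + 4×3 + 5×3 + 8×3 = 137
D: 8×1 + 5×2 + 7×1 + 5×2 + 8×5 + 4×2 + 5×4 + 8×1 = 111
E: 8×4 + 5×1 + 7×2 + 5×5 + 8×1 + 4×1 + 5×1 + 8×5 = 133

A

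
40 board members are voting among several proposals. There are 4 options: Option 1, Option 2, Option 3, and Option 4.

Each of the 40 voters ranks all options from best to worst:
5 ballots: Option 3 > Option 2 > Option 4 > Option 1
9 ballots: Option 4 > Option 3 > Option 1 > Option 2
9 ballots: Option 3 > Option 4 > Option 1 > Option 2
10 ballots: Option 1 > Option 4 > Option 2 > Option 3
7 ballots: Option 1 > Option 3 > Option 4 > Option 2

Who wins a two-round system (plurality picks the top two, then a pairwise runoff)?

Option 3

Round 1 first-place votes: Option 1 17, Option 2 0, Option 3 14, Option 4 9. Option 1 and Option 3 advance.
Runoff: Option 1 is ranked above Option 3 on 17 ballots, Option 3 above Option 1 on 23.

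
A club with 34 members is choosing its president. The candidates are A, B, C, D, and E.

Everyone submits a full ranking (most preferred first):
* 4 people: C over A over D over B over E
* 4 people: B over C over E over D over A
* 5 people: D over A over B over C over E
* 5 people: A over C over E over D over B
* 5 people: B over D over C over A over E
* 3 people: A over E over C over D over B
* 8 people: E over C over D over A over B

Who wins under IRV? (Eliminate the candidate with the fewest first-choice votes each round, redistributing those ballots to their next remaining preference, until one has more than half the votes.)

Round 1: A 8, B 9, C 4, D 5, E 8. C eliminated.
Round 2: A 12, B 9, D 5, E 8. D eliminated.
Round 3: A 17, B 9, E 8. E eliminated.
Round 4: A 25, B 9. A has a majority (≥18).

A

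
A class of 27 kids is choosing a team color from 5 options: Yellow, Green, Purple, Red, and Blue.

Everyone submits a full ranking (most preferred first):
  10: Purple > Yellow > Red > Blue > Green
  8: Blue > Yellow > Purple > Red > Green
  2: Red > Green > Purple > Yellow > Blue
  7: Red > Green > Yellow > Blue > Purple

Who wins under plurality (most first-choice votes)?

Purple

First-place votes: Yellow 0, Green 0, Purple 10, Red 9, Blue 8.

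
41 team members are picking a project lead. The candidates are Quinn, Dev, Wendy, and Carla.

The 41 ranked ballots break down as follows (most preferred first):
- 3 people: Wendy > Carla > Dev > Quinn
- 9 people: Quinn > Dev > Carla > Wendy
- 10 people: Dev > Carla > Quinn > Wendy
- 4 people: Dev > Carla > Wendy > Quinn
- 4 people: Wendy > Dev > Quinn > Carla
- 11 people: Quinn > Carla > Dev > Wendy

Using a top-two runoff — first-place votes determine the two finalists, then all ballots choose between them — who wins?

Round 1 first-place votes: Quinn 20, Dev 14, Wendy 7, Carla 0. Quinn and Dev advance.
Runoff: Quinn is ranked above Dev on 20 ballots, Dev above Quinn on 21.

Dev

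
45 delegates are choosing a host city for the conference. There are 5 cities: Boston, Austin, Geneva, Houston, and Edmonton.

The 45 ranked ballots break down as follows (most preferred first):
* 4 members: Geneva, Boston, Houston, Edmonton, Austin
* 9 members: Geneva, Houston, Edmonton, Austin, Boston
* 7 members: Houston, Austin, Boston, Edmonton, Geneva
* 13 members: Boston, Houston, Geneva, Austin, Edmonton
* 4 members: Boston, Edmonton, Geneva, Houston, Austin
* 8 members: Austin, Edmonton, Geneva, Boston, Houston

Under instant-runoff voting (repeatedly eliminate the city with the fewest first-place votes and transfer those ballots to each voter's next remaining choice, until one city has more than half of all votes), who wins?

Round 1: Boston 17, Austin 8, Geneva 13, Houston 7, Edmonton 0. Edmonton eliminated.
Round 2: Boston 17, Austin 8, Geneva 13, Houston 7. Houston eliminated.
Round 3: Boston 17, Austin 15, Geneva 13. Geneva eliminated.
Round 4: Boston 21, Austin 24. Austin has a majority (≥23).

Austin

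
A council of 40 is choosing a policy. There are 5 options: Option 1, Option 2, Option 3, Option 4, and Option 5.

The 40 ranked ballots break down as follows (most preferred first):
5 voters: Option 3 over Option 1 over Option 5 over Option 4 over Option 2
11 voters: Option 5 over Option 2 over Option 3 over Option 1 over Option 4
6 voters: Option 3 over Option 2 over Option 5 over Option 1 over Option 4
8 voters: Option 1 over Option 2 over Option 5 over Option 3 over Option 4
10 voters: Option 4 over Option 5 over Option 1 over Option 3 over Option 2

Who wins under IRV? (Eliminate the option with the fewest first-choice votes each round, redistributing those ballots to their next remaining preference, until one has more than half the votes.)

Option 5

Round 1: Option 1 8, Option 2 0, Option 3 11, Option 4 10, Option 5 11. Option 2 eliminated.
Round 2: Option 1 8, Option 3 11, Option 4 10, Option 5 11. Option 1 eliminated.
Round 3: Option 3 11, Option 4 10, Option 5 19. Option 4 eliminated.
Round 4: Option 3 11, Option 5 29. Option 5 has a majority (≥21).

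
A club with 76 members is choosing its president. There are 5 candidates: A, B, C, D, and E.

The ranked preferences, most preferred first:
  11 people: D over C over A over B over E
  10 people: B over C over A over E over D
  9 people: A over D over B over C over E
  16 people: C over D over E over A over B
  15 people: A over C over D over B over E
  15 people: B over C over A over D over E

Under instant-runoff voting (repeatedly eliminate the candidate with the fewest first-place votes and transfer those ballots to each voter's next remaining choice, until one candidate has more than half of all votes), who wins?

C

Round 1: A 24, B 25, C 16, D 11, E 0. E eliminated.
Round 2: A 24, B 25, C 16, D 11. D eliminated.
Round 3: A 24, B 25, C 27. A eliminated.
Round 4: B 34, C 42. C has a majority (≥39).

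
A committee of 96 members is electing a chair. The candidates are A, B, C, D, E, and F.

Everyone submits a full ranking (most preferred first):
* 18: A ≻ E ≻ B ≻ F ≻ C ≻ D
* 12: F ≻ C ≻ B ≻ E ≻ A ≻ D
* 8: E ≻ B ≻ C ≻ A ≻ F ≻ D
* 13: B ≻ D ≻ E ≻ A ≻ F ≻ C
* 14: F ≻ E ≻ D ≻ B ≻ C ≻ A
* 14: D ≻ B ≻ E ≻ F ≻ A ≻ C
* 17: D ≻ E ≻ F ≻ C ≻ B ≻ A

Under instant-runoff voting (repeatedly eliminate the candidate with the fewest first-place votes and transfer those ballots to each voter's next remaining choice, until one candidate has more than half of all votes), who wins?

Round 1: A 18, B 13, C 0, D 31, E 8, F 26. C eliminated.
Round 2: A 18, B 13, D 31, E 8, F 26. E eliminated.
Round 3: A 18, B 21, D 31, F 26. A eliminated.
Round 4: B 39, D 31, F 26. F eliminated.
Round 5: B 51, D 45. B has a majority (≥49).

B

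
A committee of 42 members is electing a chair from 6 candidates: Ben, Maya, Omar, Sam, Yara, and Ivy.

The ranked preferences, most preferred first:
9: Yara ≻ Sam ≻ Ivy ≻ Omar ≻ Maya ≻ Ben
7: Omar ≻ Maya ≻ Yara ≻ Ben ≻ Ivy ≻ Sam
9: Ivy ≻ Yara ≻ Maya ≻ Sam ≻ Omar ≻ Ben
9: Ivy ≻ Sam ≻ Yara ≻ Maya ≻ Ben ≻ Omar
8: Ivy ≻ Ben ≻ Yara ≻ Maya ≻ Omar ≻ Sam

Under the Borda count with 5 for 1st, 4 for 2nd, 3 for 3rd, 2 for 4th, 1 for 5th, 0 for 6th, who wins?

Ivy

Ben: 9×0 + 7×2 + 9×0 + 9×1 + 8×4 = 55
Maya: 9×1 + 7×4 + 9×3 + 9×2 + 8×2 = 98
Omar: 9×2 + 7×5 + 9×1 + 9×0 + 8×1 = 70
Sam: 9×4 + 7×0 + 9×2 + 9×4 + 8×0 = 90
Yara: 9×5 + 7×3 + 9×4 + 9×3 + 8×3 = 153
Ivy: 9×3 + 7×1 + 9×5 + 9×5 + 8×5 = 164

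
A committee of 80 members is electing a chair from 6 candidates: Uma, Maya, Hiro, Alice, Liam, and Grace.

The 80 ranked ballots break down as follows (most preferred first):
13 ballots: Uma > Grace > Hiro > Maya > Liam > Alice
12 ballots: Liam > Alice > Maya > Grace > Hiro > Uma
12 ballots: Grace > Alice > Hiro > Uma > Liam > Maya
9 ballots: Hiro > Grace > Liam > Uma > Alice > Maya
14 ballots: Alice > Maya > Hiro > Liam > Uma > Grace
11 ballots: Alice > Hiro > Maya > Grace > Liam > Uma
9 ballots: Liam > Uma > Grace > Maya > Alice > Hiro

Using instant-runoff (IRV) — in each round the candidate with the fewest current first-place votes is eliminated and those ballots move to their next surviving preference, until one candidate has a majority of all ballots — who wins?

Grace

Round 1: Uma 13, Maya 0, Hiro 9, Alice 25, Liam 21, Grace 12. Maya eliminated.
Round 2: Uma 13, Hiro 9, Alice 25, Liam 21, Grace 12. Hiro eliminated.
Round 3: Uma 13, Alice 25, Liam 21, Grace 21. Uma eliminated.
Round 4: Alice 25, Liam 21, Grace 34. Liam eliminated.
Round 5: Alice 37, Grace 43. Grace has a majority (≥41).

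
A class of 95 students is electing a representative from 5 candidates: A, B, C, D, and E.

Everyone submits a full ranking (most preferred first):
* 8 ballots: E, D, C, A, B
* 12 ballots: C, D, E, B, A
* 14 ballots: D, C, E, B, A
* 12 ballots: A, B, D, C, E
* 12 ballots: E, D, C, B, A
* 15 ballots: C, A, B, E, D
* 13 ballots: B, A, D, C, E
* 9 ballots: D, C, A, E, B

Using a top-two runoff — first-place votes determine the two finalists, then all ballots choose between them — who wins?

Round 1 first-place votes: A 12, B 13, C 27, D 23, E 20. C and D advance.
Runoff: C is ranked above D on 27 ballots, D above C on 68.

D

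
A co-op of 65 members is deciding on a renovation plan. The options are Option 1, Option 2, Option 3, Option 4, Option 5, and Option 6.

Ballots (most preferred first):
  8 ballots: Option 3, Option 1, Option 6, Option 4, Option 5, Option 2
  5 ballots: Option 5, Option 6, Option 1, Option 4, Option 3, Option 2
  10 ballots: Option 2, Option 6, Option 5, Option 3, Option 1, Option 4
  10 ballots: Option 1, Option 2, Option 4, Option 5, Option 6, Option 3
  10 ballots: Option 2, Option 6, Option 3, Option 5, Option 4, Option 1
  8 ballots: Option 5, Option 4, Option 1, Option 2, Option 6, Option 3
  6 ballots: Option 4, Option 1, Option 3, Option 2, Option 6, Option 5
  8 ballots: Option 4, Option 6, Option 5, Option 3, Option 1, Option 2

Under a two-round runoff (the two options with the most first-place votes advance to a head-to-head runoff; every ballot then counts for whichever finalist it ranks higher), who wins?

Round 1 first-place votes: Option 1 10, Option 2 20, Option 3 8, Option 4 14, Option 5 13, Option 6 0. Option 2 and Option 4 advance.
Runoff: Option 2 is ranked above Option 4 on 30 ballots, Option 4 above Option 2 on 35.

Option 4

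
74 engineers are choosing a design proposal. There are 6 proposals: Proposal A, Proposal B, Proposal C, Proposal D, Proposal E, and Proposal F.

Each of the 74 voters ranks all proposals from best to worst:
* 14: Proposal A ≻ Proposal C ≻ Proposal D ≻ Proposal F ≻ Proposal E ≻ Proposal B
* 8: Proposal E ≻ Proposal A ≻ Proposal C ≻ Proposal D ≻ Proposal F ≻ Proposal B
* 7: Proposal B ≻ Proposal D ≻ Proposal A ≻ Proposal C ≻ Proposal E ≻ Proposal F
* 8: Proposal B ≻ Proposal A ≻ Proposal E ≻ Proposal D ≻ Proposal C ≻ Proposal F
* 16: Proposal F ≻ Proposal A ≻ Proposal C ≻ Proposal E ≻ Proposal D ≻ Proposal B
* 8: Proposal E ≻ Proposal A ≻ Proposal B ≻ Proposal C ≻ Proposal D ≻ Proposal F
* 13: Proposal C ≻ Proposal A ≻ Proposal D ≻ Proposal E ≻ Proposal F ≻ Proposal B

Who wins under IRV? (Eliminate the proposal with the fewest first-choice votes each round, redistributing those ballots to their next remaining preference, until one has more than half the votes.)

Round 1: Proposal A 14, Proposal B 15, Proposal C 13, Proposal D 0, Proposal E 16, Proposal F 16. Proposal D eliminated.
Round 2: Proposal A 14, Proposal B 15, Proposal C 13, Proposal E 16, Proposal F 16. Proposal C eliminated.
Round 3: Proposal A 27, Proposal B 15, Proposal E 16, Proposal F 16. Proposal B eliminated.
Round 4: Proposal A 42, Proposal E 16, Proposal F 16. Proposal A has a majority (≥38).

Proposal A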